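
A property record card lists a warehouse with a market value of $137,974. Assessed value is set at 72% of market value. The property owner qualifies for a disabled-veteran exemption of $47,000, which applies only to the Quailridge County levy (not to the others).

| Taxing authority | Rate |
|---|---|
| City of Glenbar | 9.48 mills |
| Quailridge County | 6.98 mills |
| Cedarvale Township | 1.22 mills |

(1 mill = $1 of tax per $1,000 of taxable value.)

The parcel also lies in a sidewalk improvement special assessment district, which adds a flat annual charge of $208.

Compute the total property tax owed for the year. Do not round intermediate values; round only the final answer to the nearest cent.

$1,636.29

Assessed value = $137,974 × 0.72 = $99,341.28
City of Glenbar: $99,341.28 × 0.00948 = $941.7553344
Quailridge County: ($99,341.28 − $47,000) × 0.00698 = $52,341.28 × 0.00698 = $365.3421344
Cedarvale Township: $99,341.28 × 0.00122 = $121.1963616
Levies subtotal = $1,428.2938304
Total = $1,428.2938304 + $208 = $1,636.2938304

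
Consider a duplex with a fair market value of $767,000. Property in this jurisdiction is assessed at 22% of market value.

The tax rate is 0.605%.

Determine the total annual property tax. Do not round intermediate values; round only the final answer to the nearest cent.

Assessed value = $767,000 × 0.22 = $168,740
Tax = $168,740 × 0.00605 = $1,020.877

$1,020.88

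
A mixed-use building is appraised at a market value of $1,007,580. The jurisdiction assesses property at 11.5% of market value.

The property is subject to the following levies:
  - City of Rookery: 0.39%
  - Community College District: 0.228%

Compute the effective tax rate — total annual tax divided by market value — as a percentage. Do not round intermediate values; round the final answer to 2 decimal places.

Assessed value = $1,007,580 × 0.115 = $115,871.7
City of Rookery: $115,871.7 × 0.0039 = $451.89963
Community College District: $115,871.7 × 0.00228 = $264.187476
Total tax = $716.087106
Effective rate = $716.087106 ÷ $1,007,580 = 0.07% of market value

0.07%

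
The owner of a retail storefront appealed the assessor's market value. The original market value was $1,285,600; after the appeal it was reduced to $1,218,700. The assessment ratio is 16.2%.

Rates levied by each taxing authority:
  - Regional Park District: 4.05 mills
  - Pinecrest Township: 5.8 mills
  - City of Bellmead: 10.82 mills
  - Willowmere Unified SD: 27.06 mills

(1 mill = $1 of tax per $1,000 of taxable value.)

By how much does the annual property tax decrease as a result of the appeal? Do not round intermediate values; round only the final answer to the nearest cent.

$517.29

Old assessed value = $1,285,600 × 0.162 = $208,267.2
New assessed value = $1,218,700 × 0.162 = $197,429.4
Combined rate = 0.00405 + 0.0058 + 0.01082 + 0.02706 = 0.04773
Old tax = $208,267.2 × 0.04773 = $9,940.593456
New tax = $197,429.4 × 0.04773 = $9,423.305262
Reduction = $9,940.593456 − $9,423.305262 = $517.288194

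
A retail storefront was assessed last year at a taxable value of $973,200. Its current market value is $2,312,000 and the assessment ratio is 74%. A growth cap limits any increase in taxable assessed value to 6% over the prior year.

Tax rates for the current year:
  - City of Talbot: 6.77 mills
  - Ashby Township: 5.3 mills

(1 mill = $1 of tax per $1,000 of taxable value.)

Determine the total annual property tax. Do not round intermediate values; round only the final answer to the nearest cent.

$12,451.32

Uncapped assessed value = $2,312,000 × 0.74 = $1,710,880
Cap limit = $973,200 × 1.06 = $1,031,592
Taxable assessed value = min($1,710,880, $1,031,592) = $1,031,592 (cap binds)
City of Talbot: $1,031,592 × 0.00677 = $6,983.87784
Ashby Township: $1,031,592 × 0.0053 = $5,467.4376
Total = $12,451.31544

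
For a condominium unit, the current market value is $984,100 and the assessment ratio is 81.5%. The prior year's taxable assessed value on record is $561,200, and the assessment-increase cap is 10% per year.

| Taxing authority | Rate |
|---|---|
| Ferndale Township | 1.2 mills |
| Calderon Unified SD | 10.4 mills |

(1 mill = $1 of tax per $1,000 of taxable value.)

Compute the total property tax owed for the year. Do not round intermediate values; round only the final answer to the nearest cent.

$7,160.91

Uncapped assessed value = $984,100 × 0.815 = $802,041.5
Cap limit = $561,200 × 1.1 = $617,320
Taxable assessed value = min($802,041.5, $617,320) = $617,320 (cap binds)
Ferndale Township: $617,320 × 0.0012 = $740.784
Calderon Unified SD: $617,320 × 0.0104 = $6,420.128
Total = $7,160.912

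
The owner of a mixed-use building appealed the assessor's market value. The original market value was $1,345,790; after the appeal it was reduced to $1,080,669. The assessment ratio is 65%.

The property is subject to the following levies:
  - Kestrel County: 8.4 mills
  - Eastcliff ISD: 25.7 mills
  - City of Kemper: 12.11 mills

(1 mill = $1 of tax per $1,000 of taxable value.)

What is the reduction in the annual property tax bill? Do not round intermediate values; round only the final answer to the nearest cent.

Old assessed value = $1,345,790 × 0.65 = $874,763.5
New assessed value = $1,080,669 × 0.65 = $702,434.85
Combined rate = 0.0084 + 0.0257 + 0.01211 = 0.04621
Old tax = $874,763.5 × 0.04621 = $40,422.821335
New tax = $702,434.85 × 0.04621 = $32,459.5144185
Reduction = $40,422.821335 − $32,459.5144185 = $7,963.3069165

$7,963.31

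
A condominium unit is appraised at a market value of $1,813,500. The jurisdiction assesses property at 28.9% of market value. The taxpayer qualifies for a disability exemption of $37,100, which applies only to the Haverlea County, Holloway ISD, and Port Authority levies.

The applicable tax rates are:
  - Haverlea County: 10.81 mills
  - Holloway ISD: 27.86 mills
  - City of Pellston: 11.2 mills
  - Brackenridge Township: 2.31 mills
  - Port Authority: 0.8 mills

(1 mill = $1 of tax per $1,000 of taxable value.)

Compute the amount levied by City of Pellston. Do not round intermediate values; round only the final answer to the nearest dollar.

$5,870

Assessed value = $1,813,500 × 0.289 = $524,101.5
City of Pellston taxable value = $524,101.5 (exemption does not apply)
City of Pellston levy = $524,101.5 × 0.0112 = $5,869.9368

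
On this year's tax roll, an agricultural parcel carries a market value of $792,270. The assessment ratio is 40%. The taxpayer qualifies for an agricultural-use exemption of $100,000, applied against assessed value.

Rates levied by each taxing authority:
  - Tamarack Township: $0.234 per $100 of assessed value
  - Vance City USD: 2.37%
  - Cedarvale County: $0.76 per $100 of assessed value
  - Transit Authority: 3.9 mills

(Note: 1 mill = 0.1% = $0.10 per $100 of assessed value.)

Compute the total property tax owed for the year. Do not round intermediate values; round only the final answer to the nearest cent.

$8,142.73

Assessed value = $792,270 × 0.4 = $316,908
Taxable value = $316,908 − $100,000 = $216,908
Tamarack Township: $216,908 × 0.00234 = $507.56472
Vance City USD: $216,908 × 0.0237 = $5,140.7196
Cedarvale County: $216,908 × 0.0076 = $1,648.5008
Transit Authority: $216,908 × 0.0039 = $845.9412
Total = $8,142.72632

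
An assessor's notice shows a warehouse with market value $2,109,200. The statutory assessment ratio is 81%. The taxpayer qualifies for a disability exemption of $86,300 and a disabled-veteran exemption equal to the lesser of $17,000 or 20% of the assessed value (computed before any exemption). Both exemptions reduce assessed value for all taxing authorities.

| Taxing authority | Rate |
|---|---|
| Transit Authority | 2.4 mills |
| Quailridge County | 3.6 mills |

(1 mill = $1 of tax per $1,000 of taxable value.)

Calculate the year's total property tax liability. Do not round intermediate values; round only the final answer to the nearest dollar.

Assessed value = $2,109,200 × 0.81 = $1,708,452
Disabled-veteran exemption = min($17,000, 20% × $1,708,452) = min($17,000, $341,690.4) = $17,000 (dollar cap binds)
Taxable value = $1,708,452 − $86,300 − $17,000 = $1,605,152
Transit Authority: $1,605,152 × 0.0024 = $3,852.3648
Quailridge County: $1,605,152 × 0.0036 = $5,778.5472
Total = $9,630.912

$9,631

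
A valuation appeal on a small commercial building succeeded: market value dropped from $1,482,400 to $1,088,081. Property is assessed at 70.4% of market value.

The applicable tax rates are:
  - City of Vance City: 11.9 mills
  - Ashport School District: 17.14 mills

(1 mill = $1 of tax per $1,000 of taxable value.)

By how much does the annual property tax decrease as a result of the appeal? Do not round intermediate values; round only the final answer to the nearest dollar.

Old assessed value = $1,482,400 × 0.704 = $1,043,609.6
New assessed value = $1,088,081 × 0.704 = $766,009.024
Combined rate = 0.0119 + 0.01714 = 0.02904
Old tax = $1,043,609.6 × 0.02904 = $30,306.422784
New tax = $766,009.024 × 0.02904 = $22,244.90205696
Reduction = $30,306.422784 − $22,244.90205696 = $8,061.52072704

$8,062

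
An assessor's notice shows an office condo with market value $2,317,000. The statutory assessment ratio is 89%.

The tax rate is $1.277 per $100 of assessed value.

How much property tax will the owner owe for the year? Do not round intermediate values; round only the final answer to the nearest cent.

Assessed value = $2,317,000 × 0.89 = $2,062,130
Tax = $2,062,130 × 0.01277 = $26,333.4001

$26,333.40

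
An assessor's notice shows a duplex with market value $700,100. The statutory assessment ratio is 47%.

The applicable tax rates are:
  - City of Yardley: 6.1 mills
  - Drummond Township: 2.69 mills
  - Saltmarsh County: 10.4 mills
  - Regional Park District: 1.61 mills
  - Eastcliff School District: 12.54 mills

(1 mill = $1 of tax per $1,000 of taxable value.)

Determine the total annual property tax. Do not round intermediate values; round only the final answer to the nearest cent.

$10,970.43

Assessed value = $700,100 × 0.47 = $329,047
City of Yardley: $329,047 × 0.0061 = $2,007.1867
Drummond Township: $329,047 × 0.00269 = $885.13643
Saltmarsh County: $329,047 × 0.0104 = $3,422.0888
Regional Park District: $329,047 × 0.00161 = $529.76567
Eastcliff School District: $329,047 × 0.01254 = $4,126.24938
Total = $2,007.1867 + $885.13643 + $3,422.0888 + $529.76567 + $4,126.24938 = $10,970.42698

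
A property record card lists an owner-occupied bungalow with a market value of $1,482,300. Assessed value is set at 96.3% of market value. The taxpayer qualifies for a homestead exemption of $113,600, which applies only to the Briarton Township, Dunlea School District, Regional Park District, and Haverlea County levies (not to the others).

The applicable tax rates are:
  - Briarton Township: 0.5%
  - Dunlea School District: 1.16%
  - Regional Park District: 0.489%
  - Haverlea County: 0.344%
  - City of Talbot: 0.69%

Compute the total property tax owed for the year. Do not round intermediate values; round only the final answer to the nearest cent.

$42,603.84

Assessed value = $1,482,300 × 0.963 = $1,427,454.9
Briarton Township: ($1,427,454.9 − $113,600) × 0.005 = $1,313,854.9 × 0.005 = $6,569.2745
Dunlea School District: ($1,427,454.9 − $113,600) × 0.0116 = $1,313,854.9 × 0.0116 = $15,240.71684
Regional Park District: ($1,427,454.9 − $113,600) × 0.00489 = $1,313,854.9 × 0.00489 = $6,424.750461
Haverlea County: ($1,427,454.9 − $113,600) × 0.00344 = $1,313,854.9 × 0.00344 = $4,519.660856
City of Talbot: $1,427,454.9 × 0.0069 = $9,849.43881
Total = $42,603.841467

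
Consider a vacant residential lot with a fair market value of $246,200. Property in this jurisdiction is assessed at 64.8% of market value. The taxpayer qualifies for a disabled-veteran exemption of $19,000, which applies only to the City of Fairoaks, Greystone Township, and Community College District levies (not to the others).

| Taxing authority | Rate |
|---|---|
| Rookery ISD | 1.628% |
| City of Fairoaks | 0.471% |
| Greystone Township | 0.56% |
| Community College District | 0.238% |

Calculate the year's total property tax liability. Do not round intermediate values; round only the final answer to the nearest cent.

Assessed value = $246,200 × 0.648 = $159,537.6
Rookery ISD: $159,537.6 × 0.01628 = $2,597.272128
City of Fairoaks: ($159,537.6 − $19,000) × 0.00471 = $140,537.6 × 0.00471 = $661.932096
Greystone Township: ($159,537.6 − $19,000) × 0.0056 = $140,537.6 × 0.0056 = $787.01056
Community College District: ($159,537.6 − $19,000) × 0.00238 = $140,537.6 × 0.00238 = $334.479488
Total = $4,380.694272

$4,380.69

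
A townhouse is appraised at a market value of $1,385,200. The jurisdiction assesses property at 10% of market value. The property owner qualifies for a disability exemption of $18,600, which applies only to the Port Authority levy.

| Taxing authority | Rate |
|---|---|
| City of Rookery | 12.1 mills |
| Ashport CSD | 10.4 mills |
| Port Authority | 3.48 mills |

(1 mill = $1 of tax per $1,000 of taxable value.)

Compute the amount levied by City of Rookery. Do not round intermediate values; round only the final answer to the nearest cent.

Assessed value = $1,385,200 × 0.1 = $138,520
City of Rookery taxable value = $138,520 (exemption does not apply)
City of Rookery levy = $138,520 × 0.0121 = $1,676.092

$1,676.09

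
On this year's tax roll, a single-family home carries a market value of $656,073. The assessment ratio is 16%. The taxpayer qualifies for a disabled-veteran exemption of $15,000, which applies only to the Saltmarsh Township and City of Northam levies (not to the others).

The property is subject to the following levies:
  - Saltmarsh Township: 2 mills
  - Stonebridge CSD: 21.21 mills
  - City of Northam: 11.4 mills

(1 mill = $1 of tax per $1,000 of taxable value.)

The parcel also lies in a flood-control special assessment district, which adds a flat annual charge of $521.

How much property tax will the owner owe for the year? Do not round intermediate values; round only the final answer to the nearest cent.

$3,953.07

Assessed value = $656,073 × 0.16 = $104,971.68
Saltmarsh Township: ($104,971.68 − $15,000) × 0.002 = $89,971.68 × 0.002 = $179.94336
Stonebridge CSD: $104,971.68 × 0.02121 = $2,226.4493328
City of Northam: ($104,971.68 − $15,000) × 0.0114 = $89,971.68 × 0.0114 = $1,025.677152
Levies subtotal = $3,432.0698448
Total = $3,432.0698448 + $521 = $3,953.0698448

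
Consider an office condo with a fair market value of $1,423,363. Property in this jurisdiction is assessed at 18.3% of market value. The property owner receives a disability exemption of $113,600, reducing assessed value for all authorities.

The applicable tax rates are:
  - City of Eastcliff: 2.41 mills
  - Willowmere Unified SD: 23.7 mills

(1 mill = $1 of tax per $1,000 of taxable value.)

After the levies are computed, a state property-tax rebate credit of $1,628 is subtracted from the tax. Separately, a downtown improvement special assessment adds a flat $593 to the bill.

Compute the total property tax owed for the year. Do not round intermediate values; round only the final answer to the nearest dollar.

Assessed value = $1,423,363 × 0.183 = $260,475.429
Taxable value = $260,475.429 − $113,600 = $146,875.429
City of Eastcliff: $146,875.429 × 0.00241 = $353.96978389
Willowmere Unified SD: $146,875.429 × 0.0237 = $3,480.9476673
Levies subtotal = $3,834.91745119
After credit = $3,834.91745119 − $1,628 = $2,206.91745119
Total = $2,206.91745119 + $593 = $2,799.91745119

$2,800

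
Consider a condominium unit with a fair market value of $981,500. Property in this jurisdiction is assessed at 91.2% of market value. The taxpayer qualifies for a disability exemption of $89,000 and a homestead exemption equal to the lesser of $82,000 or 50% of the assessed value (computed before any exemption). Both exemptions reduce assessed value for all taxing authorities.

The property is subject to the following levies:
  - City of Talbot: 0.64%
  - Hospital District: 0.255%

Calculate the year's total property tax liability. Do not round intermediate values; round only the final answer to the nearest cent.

$6,480.95

Assessed value = $981,500 × 0.912 = $895,128
Homestead exemption = min($82,000, 50% × $895,128) = min($82,000, $447,564) = $82,000 (dollar cap binds)
Taxable value = $895,128 − $89,000 − $82,000 = $724,128
City of Talbot: $724,128 × 0.0064 = $4,634.4192
Hospital District: $724,128 × 0.00255 = $1,846.5264
Total = $6,480.9456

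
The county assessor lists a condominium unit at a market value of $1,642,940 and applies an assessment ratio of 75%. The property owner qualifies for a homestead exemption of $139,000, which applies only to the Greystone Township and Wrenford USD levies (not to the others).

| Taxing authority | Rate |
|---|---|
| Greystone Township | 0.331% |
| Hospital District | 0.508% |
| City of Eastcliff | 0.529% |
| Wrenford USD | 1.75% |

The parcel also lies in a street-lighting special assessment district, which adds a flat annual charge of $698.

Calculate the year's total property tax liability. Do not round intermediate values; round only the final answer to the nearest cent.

Assessed value = $1,642,940 × 0.75 = $1,232,205
Greystone Township: ($1,232,205 − $139,000) × 0.00331 = $1,093,205 × 0.00331 = $3,618.50855
Hospital District: $1,232,205 × 0.00508 = $6,259.6014
City of Eastcliff: $1,232,205 × 0.00529 = $6,518.36445
Wrenford USD: ($1,232,205 − $139,000) × 0.0175 = $1,093,205 × 0.0175 = $19,131.0875
Levies subtotal = $35,527.5619
Total = $35,527.5619 + $698 = $36,225.5619

$36,225.56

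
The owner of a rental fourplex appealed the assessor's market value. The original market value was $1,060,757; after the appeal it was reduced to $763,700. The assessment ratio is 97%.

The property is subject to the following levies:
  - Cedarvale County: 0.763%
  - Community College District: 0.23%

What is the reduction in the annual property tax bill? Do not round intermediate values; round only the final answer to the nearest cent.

Old assessed value = $1,060,757 × 0.97 = $1,028,934.29
New assessed value = $763,700 × 0.97 = $740,789
Combined rate = 0.00763 + 0.0023 = 0.00993
Old tax = $1,028,934.29 × 0.00993 = $10,217.3174997
New tax = $740,789 × 0.00993 = $7,356.03477
Reduction = $10,217.3174997 − $7,356.03477 = $2,861.2827297

$2,861.28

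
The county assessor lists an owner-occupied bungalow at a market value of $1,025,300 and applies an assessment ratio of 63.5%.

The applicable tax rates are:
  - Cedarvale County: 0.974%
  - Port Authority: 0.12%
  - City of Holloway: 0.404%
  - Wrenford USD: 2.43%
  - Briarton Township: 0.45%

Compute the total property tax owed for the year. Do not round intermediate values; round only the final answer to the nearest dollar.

Assessed value = $1,025,300 × 0.635 = $651,065.5
Cedarvale County: $651,065.5 × 0.00974 = $6,341.37797
Port Authority: $651,065.5 × 0.0012 = $781.2786
City of Holloway: $651,065.5 × 0.00404 = $2,630.30462
Wrenford USD: $651,065.5 × 0.0243 = $15,820.89165
Briarton Township: $651,065.5 × 0.0045 = $2,929.79475
Total = $6,341.37797 + $781.2786 + $2,630.30462 + $15,820.89165 + $2,929.79475 = $28,503.64759

$28,504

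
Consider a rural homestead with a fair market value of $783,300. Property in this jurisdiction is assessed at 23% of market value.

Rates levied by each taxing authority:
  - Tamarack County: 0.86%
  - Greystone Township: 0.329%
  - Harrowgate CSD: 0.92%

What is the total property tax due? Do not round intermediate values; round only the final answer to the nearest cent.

Assessed value = $783,300 × 0.23 = $180,159
Tamarack County: $180,159 × 0.0086 = $1,549.3674
Greystone Township: $180,159 × 0.00329 = $592.72311
Harrowgate CSD: $180,159 × 0.0092 = $1,657.4628
Total = $1,549.3674 + $592.72311 + $1,657.4628 = $3,799.55331

$3,799.55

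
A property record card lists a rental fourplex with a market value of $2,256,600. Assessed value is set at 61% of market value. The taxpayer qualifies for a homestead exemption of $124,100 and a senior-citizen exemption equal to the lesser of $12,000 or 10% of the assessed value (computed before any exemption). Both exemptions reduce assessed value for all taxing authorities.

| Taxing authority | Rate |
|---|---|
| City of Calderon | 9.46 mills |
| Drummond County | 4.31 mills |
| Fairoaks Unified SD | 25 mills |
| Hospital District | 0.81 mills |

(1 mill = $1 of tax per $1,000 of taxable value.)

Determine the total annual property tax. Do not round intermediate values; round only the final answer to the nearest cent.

Assessed value = $2,256,600 × 0.61 = $1,376,526
Senior-citizen exemption = min($12,000, 10% × $1,376,526) = min($12,000, $137,652.6) = $12,000 (dollar cap binds)
Taxable value = $1,376,526 − $124,100 − $12,000 = $1,240,426
City of Calderon: $1,240,426 × 0.00946 = $11,734.42996
Drummond County: $1,240,426 × 0.00431 = $5,346.23606
Fairoaks Unified SD: $1,240,426 × 0.025 = $31,010.65
Hospital District: $1,240,426 × 0.00081 = $1,004.74506
Total = $49,096.06108

$49,096.06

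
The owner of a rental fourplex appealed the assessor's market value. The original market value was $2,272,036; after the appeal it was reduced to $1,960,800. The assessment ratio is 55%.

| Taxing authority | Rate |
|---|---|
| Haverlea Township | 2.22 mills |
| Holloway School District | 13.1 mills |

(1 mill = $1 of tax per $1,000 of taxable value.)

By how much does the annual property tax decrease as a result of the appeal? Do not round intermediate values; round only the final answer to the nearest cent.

Old assessed value = $2,272,036 × 0.55 = $1,249,619.8
New assessed value = $1,960,800 × 0.55 = $1,078,440
Combined rate = 0.00222 + 0.0131 = 0.01532
Old tax = $1,249,619.8 × 0.01532 = $19,144.175336
New tax = $1,078,440 × 0.01532 = $16,521.7008
Reduction = $19,144.175336 − $16,521.7008 = $2,622.474536

$2,622.47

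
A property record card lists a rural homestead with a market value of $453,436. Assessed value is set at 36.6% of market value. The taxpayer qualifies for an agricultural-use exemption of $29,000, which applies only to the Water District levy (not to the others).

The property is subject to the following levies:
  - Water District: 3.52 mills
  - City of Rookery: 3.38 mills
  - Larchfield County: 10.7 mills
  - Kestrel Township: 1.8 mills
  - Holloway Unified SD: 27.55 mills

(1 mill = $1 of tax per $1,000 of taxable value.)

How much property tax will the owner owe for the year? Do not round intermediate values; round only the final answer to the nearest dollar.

$7,690

Assessed value = $453,436 × 0.366 = $165,957.576
Water District: ($165,957.576 − $29,000) × 0.00352 = $136,957.576 × 0.00352 = $482.09066752
City of Rookery: $165,957.576 × 0.00338 = $560.93660688
Larchfield County: $165,957.576 × 0.0107 = $1,775.7460632
Kestrel Township: $165,957.576 × 0.0018 = $298.7236368
Holloway Unified SD: $165,957.576 × 0.02755 = $4,572.1312188
Total = $7,689.6281932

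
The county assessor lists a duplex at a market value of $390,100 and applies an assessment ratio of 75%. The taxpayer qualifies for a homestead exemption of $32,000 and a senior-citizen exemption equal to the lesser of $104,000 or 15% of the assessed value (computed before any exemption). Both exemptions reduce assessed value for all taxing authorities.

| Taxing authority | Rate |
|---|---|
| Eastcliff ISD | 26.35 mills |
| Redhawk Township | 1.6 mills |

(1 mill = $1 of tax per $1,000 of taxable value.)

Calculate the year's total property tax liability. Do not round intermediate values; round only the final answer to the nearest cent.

$6,056.45

Assessed value = $390,100 × 0.75 = $292,575
Senior-citizen exemption = min($104,000, 15% × $292,575) = min($104,000, $43,886.25) = $43,886.25 (percentage binds)
Taxable value = $292,575 − $32,000 − $43,886.25 = $216,688.75
Eastcliff ISD: $216,688.75 × 0.02635 = $5,709.7485625
Redhawk Township: $216,688.75 × 0.0016 = $346.702
Total = $6,056.4505625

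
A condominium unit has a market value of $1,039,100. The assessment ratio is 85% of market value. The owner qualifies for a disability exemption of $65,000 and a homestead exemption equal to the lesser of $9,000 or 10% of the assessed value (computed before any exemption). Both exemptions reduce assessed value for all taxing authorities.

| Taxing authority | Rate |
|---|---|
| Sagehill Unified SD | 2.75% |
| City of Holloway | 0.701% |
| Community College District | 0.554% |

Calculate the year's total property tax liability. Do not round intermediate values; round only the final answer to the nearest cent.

Assessed value = $1,039,100 × 0.85 = $883,235
Homestead exemption = min($9,000, 10% × $883,235) = min($9,000, $88,323.5) = $9,000 (dollar cap binds)
Taxable value = $883,235 − $65,000 − $9,000 = $809,235
Sagehill Unified SD: $809,235 × 0.0275 = $22,253.9625
City of Holloway: $809,235 × 0.00701 = $5,672.73735
Community College District: $809,235 × 0.00554 = $4,483.1619
Total = $32,409.86175

$32,409.86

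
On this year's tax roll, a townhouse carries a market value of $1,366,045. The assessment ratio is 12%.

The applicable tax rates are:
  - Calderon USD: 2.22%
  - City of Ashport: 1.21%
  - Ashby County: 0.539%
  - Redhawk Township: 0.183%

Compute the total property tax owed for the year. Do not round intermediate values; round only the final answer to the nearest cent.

$6,806.18

Assessed value = $1,366,045 × 0.12 = $163,925.4
Calderon USD: $163,925.4 × 0.0222 = $3,639.14388
City of Ashport: $163,925.4 × 0.0121 = $1,983.49734
Ashby County: $163,925.4 × 0.00539 = $883.557906
Redhawk Township: $163,925.4 × 0.00183 = $299.983482
Total = $3,639.14388 + $1,983.49734 + $883.557906 + $299.983482 = $6,806.182608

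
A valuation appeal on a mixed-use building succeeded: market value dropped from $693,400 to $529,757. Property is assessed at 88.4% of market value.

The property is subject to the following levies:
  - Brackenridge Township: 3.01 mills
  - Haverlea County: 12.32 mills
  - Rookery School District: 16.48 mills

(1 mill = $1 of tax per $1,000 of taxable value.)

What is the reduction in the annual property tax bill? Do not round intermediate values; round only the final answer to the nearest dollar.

$4,602

Old assessed value = $693,400 × 0.884 = $612,965.6
New assessed value = $529,757 × 0.884 = $468,305.188
Combined rate = 0.00301 + 0.01232 + 0.01648 = 0.03181
Old tax = $612,965.6 × 0.03181 = $19,498.435736
New tax = $468,305.188 × 0.03181 = $14,896.78803028
Reduction = $19,498.435736 − $14,896.78803028 = $4,601.64770572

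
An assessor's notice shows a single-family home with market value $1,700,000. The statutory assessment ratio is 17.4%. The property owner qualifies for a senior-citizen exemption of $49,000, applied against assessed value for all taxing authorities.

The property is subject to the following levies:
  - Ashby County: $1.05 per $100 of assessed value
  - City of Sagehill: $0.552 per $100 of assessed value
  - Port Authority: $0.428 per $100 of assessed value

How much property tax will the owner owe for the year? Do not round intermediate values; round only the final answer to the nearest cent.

$5,010.04

Assessed value = $1,700,000 × 0.174 = $295,800
Taxable value = $295,800 − $49,000 = $246,800
Ashby County: $246,800 × 0.0105 = $2,591.4
City of Sagehill: $246,800 × 0.00552 = $1,362.336
Port Authority: $246,800 × 0.00428 = $1,056.304
Total = $2,591.4 + $1,362.336 + $1,056.304 = $5,010.04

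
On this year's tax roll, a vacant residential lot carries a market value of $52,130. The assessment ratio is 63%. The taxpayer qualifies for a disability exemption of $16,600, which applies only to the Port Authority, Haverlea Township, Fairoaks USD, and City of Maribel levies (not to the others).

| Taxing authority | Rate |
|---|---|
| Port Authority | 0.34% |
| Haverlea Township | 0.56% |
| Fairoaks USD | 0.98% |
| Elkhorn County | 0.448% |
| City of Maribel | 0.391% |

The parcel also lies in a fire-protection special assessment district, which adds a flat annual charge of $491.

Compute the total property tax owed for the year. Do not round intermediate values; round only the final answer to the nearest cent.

$1,006.99

Assessed value = $52,130 × 0.63 = $32,841.9
Port Authority: ($32,841.9 − $16,600) × 0.0034 = $16,241.9 × 0.0034 = $55.22246
Haverlea Township: ($32,841.9 − $16,600) × 0.0056 = $16,241.9 × 0.0056 = $90.95464
Fairoaks USD: ($32,841.9 − $16,600) × 0.0098 = $16,241.9 × 0.0098 = $159.17062
Elkhorn County: $32,841.9 × 0.00448 = $147.131712
City of Maribel: ($32,841.9 − $16,600) × 0.00391 = $16,241.9 × 0.00391 = $63.505829
Levies subtotal = $515.985261
Total = $515.985261 + $491 = $1,006.985261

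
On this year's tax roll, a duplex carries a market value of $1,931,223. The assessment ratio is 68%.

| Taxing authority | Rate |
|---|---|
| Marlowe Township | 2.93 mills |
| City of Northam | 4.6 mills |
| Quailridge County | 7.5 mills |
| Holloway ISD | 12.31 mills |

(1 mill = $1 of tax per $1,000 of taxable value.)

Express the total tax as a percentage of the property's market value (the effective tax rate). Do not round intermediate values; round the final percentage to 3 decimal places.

Assessed value = $1,931,223 × 0.68 = $1,313,231.64
Marlowe Township: $1,313,231.64 × 0.00293 = $3,847.7687052
City of Northam: $1,313,231.64 × 0.0046 = $6,040.865544
Quailridge County: $1,313,231.64 × 0.0075 = $9,849.2373
Holloway ISD: $1,313,231.64 × 0.01231 = $16,165.8814884
Total tax = $35,903.7530376
Effective rate = $35,903.7530376 ÷ $1,931,223 = 1.859% of market value

1.859%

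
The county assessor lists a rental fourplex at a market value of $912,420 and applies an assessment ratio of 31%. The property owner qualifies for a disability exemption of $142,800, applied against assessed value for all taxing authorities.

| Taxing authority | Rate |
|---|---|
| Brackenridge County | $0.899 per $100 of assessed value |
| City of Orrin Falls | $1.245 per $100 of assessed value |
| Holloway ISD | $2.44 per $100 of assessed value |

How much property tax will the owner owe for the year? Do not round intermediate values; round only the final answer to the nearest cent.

$6,419.90

Assessed value = $912,420 × 0.31 = $282,850.2
Taxable value = $282,850.2 − $142,800 = $140,050.2
Brackenridge County: $140,050.2 × 0.00899 = $1,259.051298
City of Orrin Falls: $140,050.2 × 0.01245 = $1,743.62499
Holloway ISD: $140,050.2 × 0.0244 = $3,417.22488
Total = $1,259.051298 + $1,743.62499 + $3,417.22488 = $6,419.901168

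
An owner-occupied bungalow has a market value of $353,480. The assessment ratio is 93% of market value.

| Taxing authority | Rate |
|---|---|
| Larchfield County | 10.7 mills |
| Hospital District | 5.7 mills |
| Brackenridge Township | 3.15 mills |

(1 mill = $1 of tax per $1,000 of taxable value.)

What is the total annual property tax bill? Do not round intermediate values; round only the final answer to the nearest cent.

$6,426.80

Assessed value = $353,480 × 0.93 = $328,736.4
Larchfield County: $328,736.4 × 0.0107 = $3,517.47948
Hospital District: $328,736.4 × 0.0057 = $1,873.79748
Brackenridge Township: $328,736.4 × 0.00315 = $1,035.51966
Total = $3,517.47948 + $1,873.79748 + $1,035.51966 = $6,426.79662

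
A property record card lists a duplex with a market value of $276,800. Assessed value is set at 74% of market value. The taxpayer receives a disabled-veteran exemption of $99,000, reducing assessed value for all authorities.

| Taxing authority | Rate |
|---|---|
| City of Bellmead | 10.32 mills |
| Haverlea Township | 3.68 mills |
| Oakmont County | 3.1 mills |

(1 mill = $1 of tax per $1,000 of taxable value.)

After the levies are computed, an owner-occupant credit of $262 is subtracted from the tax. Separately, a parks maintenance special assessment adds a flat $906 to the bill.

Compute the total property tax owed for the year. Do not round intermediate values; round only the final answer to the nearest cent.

Assessed value = $276,800 × 0.74 = $204,832
Taxable value = $204,832 − $99,000 = $105,832
City of Bellmead: $105,832 × 0.01032 = $1,092.18624
Haverlea Township: $105,832 × 0.00368 = $389.46176
Oakmont County: $105,832 × 0.0031 = $328.0792
Levies subtotal = $1,809.7272
After credit = $1,809.7272 − $262 = $1,547.7272
Total = $1,547.7272 + $906 = $2,453.7272

$2,453.73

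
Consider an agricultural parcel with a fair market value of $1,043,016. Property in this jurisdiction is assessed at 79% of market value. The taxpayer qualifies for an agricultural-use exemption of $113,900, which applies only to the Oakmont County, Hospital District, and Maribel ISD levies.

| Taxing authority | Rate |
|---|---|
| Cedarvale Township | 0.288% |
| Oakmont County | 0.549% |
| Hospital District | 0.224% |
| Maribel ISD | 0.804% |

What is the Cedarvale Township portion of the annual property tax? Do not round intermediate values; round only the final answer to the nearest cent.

$2,373.07

Assessed value = $1,043,016 × 0.79 = $823,982.64
Cedarvale Township taxable value = $823,982.64 (exemption does not apply)
Cedarvale Township levy = $823,982.64 × 0.00288 = $2,373.0700032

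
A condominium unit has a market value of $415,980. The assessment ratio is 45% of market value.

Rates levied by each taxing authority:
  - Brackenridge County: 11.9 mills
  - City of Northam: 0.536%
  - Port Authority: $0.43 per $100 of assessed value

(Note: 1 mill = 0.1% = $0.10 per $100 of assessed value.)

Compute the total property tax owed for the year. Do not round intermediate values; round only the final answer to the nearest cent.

$4,035.84

Assessed value = $415,980 × 0.45 = $187,191
Brackenridge County: $187,191 × 0.0119 = $2,227.5729
City of Northam: $187,191 × 0.00536 = $1,003.34376
Port Authority: $187,191 × 0.0043 = $804.9213
Total = $4,035.83796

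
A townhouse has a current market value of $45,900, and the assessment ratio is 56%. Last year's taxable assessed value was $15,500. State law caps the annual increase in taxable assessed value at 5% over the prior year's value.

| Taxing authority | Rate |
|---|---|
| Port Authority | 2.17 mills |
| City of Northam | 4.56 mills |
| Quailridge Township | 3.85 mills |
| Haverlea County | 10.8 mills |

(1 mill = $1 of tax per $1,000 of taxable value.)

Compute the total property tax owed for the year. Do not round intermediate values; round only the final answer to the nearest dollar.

$348

Uncapped assessed value = $45,900 × 0.56 = $25,704
Cap limit = $15,500 × 1.05 = $16,275
Taxable assessed value = min($25,704, $16,275) = $16,275 (cap binds)
Port Authority: $16,275 × 0.00217 = $35.31675
City of Northam: $16,275 × 0.00456 = $74.214
Quailridge Township: $16,275 × 0.00385 = $62.65875
Haverlea County: $16,275 × 0.0108 = $175.77
Total = $347.9595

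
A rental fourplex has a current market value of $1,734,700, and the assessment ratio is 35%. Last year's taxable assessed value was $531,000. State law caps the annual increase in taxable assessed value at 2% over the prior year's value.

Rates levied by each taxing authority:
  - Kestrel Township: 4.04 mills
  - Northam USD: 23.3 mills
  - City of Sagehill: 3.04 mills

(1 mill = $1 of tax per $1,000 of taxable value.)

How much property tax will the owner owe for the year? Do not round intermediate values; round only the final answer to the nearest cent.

Uncapped assessed value = $1,734,700 × 0.35 = $607,145
Cap limit = $531,000 × 1.02 = $541,620
Taxable assessed value = min($607,145, $541,620) = $541,620 (cap binds)
Kestrel Township: $541,620 × 0.00404 = $2,188.1448
Northam USD: $541,620 × 0.0233 = $12,619.746
City of Sagehill: $541,620 × 0.00304 = $1,646.5248
Total = $16,454.4156

$16,454.42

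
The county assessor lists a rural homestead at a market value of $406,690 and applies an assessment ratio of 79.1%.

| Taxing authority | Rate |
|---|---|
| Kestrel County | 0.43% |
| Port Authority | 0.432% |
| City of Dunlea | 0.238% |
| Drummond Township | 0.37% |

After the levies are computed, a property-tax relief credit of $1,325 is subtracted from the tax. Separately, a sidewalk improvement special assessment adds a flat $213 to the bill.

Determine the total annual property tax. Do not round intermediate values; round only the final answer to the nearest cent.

$3,616.87

Assessed value = $406,690 × 0.791 = $321,691.79
Kestrel County: $321,691.79 × 0.0043 = $1,383.274697
Port Authority: $321,691.79 × 0.00432 = $1,389.7085328
City of Dunlea: $321,691.79 × 0.00238 = $765.6264602
Drummond Township: $321,691.79 × 0.0037 = $1,190.259623
Levies subtotal = $4,728.869313
After credit = $4,728.869313 − $1,325 = $3,403.869313
Total = $3,403.869313 + $213 = $3,616.869313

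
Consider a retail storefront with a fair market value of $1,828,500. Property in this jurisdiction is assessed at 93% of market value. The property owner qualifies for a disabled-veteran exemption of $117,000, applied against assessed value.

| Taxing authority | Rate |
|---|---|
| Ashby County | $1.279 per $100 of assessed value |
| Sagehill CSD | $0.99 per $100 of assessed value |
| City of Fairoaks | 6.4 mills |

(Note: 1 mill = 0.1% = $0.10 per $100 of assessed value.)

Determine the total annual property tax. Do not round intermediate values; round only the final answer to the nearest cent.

$46,064.16

Assessed value = $1,828,500 × 0.93 = $1,700,505
Taxable value = $1,700,505 − $117,000 = $1,583,505
Ashby County: $1,583,505 × 0.01279 = $20,253.02895
Sagehill CSD: $1,583,505 × 0.0099 = $15,676.6995
City of Fairoaks: $1,583,505 × 0.0064 = $10,134.432
Total = $46,064.16045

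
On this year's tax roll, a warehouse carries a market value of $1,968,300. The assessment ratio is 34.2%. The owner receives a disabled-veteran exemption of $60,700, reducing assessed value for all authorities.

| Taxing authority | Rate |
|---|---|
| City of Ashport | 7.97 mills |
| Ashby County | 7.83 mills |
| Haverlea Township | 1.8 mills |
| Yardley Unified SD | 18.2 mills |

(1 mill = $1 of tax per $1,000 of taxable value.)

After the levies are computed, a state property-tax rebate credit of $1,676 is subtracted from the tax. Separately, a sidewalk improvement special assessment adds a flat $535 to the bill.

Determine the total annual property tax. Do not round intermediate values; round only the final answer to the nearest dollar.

Assessed value = $1,968,300 × 0.342 = $673,158.6
Taxable value = $673,158.6 − $60,700 = $612,458.6
City of Ashport: $612,458.6 × 0.00797 = $4,881.295042
Ashby County: $612,458.6 × 0.00783 = $4,795.550838
Haverlea Township: $612,458.6 × 0.0018 = $1,102.42548
Yardley Unified SD: $612,458.6 × 0.0182 = $11,146.74652
Levies subtotal = $21,926.01788
After credit = $21,926.01788 − $1,676 = $20,250.01788
Total = $20,250.01788 + $535 = $20,785.01788

$20,785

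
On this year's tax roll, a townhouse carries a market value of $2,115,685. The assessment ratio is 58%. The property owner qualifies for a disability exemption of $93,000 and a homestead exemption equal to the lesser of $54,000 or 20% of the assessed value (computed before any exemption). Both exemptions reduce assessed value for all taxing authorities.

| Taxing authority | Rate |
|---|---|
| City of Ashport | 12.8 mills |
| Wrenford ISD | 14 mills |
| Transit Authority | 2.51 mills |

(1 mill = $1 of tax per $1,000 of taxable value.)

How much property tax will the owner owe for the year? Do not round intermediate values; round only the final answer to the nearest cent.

$31,657.65

Assessed value = $2,115,685 × 0.58 = $1,227,097.3
Homestead exemption = min($54,000, 20% × $1,227,097.3) = min($54,000, $245,419.46) = $54,000 (dollar cap binds)
Taxable value = $1,227,097.3 − $93,000 − $54,000 = $1,080,097.3
City of Ashport: $1,080,097.3 × 0.0128 = $13,825.24544
Wrenford ISD: $1,080,097.3 × 0.014 = $15,121.3622
Transit Authority: $1,080,097.3 × 0.00251 = $2,711.044223
Total = $31,657.651863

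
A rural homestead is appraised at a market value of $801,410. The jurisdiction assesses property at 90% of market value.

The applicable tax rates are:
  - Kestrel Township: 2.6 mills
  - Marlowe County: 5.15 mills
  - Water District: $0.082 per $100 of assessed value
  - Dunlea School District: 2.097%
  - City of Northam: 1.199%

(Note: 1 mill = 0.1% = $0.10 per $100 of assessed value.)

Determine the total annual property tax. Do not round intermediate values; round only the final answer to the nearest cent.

Assessed value = $801,410 × 0.9 = $721,269
Kestrel Township: $721,269 × 0.0026 = $1,875.2994
Marlowe County: $721,269 × 0.00515 = $3,714.53535
Water District: $721,269 × 0.00082 = $591.44058
Dunlea School District: $721,269 × 0.02097 = $15,125.01093
City of Northam: $721,269 × 0.01199 = $8,648.01531
Total = $29,954.30157

$29,954.30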